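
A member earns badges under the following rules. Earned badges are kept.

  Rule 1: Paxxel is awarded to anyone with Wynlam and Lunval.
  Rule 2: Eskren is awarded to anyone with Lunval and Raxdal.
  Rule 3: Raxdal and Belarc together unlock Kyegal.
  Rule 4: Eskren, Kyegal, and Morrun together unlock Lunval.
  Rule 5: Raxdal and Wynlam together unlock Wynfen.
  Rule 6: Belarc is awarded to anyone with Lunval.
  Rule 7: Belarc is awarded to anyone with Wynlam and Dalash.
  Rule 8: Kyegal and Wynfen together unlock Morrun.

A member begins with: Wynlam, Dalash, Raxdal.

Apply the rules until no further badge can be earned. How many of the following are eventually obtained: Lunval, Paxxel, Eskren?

0

Lunval would need Eskren, Kyegal, and Morrun (Rule 4), but Eskren is never earned.
Paxxel would need Wynlam and Lunval (Rule 1), but Lunval is never earned.
Eskren would need Lunval and Raxdal (Rule 2), but Lunval is never earned.
None of the 3 are reached.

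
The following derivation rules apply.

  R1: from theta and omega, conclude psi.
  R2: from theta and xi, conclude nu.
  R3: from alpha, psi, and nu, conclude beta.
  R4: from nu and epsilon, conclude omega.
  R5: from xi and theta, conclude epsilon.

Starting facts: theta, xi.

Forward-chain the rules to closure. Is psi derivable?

From xi and theta, R5 gives epsilon.
From theta and xi, R2 gives nu.
From nu and epsilon, R4 gives omega.
From theta and omega, R1 gives psi.

Yes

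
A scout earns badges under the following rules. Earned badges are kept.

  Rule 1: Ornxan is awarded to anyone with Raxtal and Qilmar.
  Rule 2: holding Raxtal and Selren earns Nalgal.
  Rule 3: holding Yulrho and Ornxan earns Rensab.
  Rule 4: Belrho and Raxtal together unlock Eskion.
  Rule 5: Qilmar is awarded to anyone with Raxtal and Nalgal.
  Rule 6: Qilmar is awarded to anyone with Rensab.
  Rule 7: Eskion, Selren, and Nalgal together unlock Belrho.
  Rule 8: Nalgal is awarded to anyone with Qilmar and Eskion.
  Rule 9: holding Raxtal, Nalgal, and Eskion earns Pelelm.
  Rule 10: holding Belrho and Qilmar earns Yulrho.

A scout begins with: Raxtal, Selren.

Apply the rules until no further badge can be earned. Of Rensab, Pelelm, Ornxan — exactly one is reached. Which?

With Raxtal and Selren, Nalgal is earned (Rule 2).
With Raxtal and Nalgal, Qilmar is earned (Rule 5).
With Raxtal and Qilmar, Ornxan is earned (Rule 1).
Pelelm would need Raxtal, Nalgal, and Eskion (Rule 9), but Eskion is never earned. Rensab would need Yulrho and Ornxan (Rule 3), but Yulrho is never earned.

Ornxan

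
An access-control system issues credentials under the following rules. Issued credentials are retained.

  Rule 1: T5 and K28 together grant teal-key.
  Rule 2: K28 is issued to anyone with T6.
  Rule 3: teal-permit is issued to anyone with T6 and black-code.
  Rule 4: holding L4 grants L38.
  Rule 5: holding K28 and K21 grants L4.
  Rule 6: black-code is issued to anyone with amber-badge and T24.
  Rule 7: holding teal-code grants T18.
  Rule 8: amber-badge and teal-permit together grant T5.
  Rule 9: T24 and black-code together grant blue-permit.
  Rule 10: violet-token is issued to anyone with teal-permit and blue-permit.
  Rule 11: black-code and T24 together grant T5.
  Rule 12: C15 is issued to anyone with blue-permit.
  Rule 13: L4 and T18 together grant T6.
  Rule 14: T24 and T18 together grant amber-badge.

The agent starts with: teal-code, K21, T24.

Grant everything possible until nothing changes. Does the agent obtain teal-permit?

No

teal-permit would need T6 and black-code (Rule 3), but T6 is never granted.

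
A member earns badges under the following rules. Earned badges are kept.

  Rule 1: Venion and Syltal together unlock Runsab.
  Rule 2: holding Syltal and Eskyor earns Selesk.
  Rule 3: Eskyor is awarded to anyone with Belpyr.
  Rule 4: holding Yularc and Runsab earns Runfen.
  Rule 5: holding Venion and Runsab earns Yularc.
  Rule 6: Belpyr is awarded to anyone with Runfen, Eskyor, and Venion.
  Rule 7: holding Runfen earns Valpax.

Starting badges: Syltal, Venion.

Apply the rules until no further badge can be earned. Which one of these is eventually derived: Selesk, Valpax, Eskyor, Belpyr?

With Venion and Syltal, Runsab is earned (Rule 1).
With Venion and Runsab, Yularc is earned (Rule 5).
With Yularc and Runsab, Runfen is earned (Rule 4).
With Runfen, Valpax is earned (Rule 7).
Belpyr would need Runfen, Eskyor, and Venion (Rule 6), but Eskyor is never earned. Selesk would need Syltal and Eskyor (Rule 2), but Eskyor is never earned. Eskyor would need Belpyr (Rule 3), but Belpyr is never earned.

Valpax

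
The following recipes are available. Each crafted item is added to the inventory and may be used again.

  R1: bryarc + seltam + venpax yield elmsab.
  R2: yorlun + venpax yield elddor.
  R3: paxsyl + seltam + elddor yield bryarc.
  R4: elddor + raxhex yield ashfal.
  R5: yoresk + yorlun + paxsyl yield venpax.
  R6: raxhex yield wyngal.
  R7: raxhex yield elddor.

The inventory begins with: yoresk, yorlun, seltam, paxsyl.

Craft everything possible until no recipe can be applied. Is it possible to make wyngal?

No

wyngal would need raxhex (R6), but raxhex is never obtained.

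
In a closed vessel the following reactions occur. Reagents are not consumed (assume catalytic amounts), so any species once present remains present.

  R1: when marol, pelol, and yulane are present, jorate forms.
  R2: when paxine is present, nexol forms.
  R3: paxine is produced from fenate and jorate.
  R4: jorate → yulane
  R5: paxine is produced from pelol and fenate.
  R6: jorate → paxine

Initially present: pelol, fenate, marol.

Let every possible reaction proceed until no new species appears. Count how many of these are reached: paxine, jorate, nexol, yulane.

2

pelol and fenate present → paxine forms (R5).
paxine present → nexol forms (R2).
paxine: reached.
jorate would need marol, pelol, and yulane (R1), but yulane never forms.
nexol: reached.
yulane would need jorate (R4), but jorate never forms.
Reached: paxine and nexol — 2 of the 4.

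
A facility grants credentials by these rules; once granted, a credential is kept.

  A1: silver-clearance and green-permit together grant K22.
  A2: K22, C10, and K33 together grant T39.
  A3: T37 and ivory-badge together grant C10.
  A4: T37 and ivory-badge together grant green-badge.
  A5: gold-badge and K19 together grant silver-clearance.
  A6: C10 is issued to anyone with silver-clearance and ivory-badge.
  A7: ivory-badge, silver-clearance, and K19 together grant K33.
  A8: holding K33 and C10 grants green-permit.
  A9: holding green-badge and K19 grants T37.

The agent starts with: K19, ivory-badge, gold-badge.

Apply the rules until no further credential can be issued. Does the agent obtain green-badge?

No

green-badge would need T37 and ivory-badge (A4), but T37 is never granted.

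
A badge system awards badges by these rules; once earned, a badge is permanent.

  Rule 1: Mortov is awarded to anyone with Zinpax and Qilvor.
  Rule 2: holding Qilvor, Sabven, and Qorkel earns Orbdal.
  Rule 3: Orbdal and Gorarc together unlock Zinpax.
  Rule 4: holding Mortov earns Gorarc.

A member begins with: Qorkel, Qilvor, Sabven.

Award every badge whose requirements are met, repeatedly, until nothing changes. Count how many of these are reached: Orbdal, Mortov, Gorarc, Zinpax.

1

With Qilvor, Sabven, and Qorkel, Orbdal is earned (Rule 2).
Orbdal: reached.
Mortov would need Zinpax and Qilvor (Rule 1), but Zinpax is never earned.
Gorarc would need Mortov (Rule 4), but Mortov is never earned.
Zinpax would need Orbdal and Gorarc (Rule 3), but Gorarc is never earned.
Reached: Orbdal — 1 of the 4.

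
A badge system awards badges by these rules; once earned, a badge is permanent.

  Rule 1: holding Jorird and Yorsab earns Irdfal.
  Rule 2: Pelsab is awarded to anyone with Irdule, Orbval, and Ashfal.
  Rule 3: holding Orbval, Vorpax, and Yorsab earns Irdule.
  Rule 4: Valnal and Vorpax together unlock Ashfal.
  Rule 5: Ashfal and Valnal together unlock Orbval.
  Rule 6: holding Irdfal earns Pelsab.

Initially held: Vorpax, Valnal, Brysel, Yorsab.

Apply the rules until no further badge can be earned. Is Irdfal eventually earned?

Irdfal would need Jorird and Yorsab (Rule 1), but Jorird is never earned.

No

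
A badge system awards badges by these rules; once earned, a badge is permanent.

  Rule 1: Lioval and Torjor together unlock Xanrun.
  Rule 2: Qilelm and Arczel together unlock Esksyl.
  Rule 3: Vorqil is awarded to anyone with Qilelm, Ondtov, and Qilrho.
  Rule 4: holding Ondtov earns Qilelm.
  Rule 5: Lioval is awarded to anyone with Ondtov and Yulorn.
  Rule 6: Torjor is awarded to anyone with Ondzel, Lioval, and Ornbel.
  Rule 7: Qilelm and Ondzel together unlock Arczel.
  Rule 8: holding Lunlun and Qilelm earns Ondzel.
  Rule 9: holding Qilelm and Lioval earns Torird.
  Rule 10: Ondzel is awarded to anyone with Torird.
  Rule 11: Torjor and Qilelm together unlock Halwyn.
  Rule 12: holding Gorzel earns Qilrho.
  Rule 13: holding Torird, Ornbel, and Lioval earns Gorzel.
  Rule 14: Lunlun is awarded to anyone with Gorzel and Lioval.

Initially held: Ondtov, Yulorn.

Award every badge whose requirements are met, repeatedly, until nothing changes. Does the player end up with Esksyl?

Yes

With Ondtov and Yulorn, Lioval is earned (Rule 5).
With Ondtov, Qilelm is earned (Rule 4).
With Qilelm and Lioval, Torird is earned (Rule 9).
With Torird, Ondzel is earned (Rule 10).
With Qilelm and Ondzel, Arczel is earned (Rule 7).
With Qilelm and Arczel, Esksyl is earned (Rule 2).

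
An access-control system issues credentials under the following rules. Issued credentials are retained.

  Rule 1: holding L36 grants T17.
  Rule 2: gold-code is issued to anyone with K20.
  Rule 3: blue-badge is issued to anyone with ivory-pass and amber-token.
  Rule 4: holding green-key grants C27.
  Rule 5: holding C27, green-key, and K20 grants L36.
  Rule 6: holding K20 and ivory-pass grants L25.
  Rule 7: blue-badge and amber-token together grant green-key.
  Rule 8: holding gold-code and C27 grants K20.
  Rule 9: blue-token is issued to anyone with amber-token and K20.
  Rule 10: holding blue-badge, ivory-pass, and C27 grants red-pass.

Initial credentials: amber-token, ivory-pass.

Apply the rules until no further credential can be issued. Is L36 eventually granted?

No

L36 would need C27, green-key, and K20 (Rule 5), but K20 is never granted.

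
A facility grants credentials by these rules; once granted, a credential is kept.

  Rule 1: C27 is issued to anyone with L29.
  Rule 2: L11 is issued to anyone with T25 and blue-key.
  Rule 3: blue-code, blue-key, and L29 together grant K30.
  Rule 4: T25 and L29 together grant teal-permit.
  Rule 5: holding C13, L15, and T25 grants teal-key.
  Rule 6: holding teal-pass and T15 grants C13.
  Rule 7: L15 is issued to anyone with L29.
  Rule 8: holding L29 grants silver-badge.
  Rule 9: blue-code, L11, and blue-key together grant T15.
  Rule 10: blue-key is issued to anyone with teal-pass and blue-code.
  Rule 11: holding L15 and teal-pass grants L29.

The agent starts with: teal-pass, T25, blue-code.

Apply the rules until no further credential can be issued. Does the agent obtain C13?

Holding teal-pass and blue-code grants blue-key (Rule 10).
Holding T25 and blue-key grants L11 (Rule 2).
Holding blue-code, L11, and blue-key grants T15 (Rule 9).
Holding teal-pass and T15 grants C13 (Rule 6).

Yes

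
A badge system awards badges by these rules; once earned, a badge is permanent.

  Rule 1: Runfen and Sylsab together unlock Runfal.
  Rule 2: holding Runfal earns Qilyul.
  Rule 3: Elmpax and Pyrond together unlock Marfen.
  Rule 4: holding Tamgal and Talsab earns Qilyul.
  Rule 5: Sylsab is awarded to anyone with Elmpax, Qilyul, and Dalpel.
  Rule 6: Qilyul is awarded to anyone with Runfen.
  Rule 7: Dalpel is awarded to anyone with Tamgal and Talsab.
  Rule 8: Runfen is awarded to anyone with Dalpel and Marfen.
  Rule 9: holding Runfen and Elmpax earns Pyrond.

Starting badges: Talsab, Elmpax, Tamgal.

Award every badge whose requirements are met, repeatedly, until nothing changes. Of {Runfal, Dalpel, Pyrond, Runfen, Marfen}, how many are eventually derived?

With Tamgal and Talsab, Dalpel is earned (Rule 7).
Runfal would need Runfen and Sylsab (Rule 1), but Runfen is never earned.
Dalpel: reached.
Pyrond would need Runfen and Elmpax (Rule 9), but Runfen is never earned.
Runfen would need Dalpel and Marfen (Rule 8), but Marfen is never earned.
Marfen would need Elmpax and Pyrond (Rule 3), but Pyrond is never earned.
Reached: Dalpel — 1 of the 5.

1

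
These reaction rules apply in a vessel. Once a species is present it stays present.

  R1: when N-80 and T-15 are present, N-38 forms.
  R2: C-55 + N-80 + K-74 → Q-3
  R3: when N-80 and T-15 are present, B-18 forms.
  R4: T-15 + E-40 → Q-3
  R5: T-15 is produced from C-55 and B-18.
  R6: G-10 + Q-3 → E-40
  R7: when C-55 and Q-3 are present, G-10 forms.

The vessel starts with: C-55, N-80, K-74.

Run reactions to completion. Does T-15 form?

T-15 would need C-55 and B-18 (R5), but B-18 never forms.

No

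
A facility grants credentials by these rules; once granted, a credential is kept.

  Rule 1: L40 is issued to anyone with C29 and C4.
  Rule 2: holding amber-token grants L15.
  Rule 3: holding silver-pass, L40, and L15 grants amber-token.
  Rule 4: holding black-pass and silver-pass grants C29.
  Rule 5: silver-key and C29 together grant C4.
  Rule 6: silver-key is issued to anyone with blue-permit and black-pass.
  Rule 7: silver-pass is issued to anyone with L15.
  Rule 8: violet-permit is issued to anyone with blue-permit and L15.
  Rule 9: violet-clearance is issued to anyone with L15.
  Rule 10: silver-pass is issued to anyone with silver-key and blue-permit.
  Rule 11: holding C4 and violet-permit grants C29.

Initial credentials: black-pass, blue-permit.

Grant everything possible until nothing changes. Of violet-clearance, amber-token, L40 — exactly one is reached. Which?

L40

Holding blue-permit and black-pass grants silver-key (Rule 6).
Holding silver-key and blue-permit grants silver-pass (Rule 10).
Holding black-pass and silver-pass grants C29 (Rule 4).
Holding silver-key and C29 grants C4 (Rule 5).
Holding C29 and C4 grants L40 (Rule 1).
violet-clearance would need L15 (Rule 9), but L15 is never granted. amber-token would need silver-pass, L40, and L15 (Rule 3), but L15 is never granted.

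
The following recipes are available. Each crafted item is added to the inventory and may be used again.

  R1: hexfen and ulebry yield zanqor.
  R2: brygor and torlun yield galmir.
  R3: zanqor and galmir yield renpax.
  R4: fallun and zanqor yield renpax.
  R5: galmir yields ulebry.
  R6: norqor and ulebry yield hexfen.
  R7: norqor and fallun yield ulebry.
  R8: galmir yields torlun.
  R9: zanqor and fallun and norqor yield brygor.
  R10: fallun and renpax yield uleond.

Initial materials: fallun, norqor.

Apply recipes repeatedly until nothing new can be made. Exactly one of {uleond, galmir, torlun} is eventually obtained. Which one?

uleond

Using R7, norqor and fallun make ulebry.
norqor and ulebry → hexfen (R6).
hexfen and ulebry → zanqor (R1).
fallun and zanqor → renpax (R4).
Using R10, fallun and renpax make uleond.
torlun would need galmir (R8), but galmir is never obtained. galmir would need brygor and torlun (R2), but torlun is never obtained.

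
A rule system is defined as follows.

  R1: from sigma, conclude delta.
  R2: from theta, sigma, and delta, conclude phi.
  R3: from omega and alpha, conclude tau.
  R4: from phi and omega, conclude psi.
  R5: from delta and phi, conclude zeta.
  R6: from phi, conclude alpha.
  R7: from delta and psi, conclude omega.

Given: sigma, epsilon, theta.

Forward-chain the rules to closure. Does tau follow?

No

tau would need omega and alpha (R3), but omega is never established.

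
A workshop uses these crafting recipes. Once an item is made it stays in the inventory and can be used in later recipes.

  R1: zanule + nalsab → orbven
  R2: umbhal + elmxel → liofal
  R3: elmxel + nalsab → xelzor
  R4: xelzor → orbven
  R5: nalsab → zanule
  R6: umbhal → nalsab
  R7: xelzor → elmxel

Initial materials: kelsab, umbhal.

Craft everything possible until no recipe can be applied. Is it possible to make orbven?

Yes

umbhal → nalsab (R6).
nalsab → zanule (R5).
zanule + nalsab → orbven (R1).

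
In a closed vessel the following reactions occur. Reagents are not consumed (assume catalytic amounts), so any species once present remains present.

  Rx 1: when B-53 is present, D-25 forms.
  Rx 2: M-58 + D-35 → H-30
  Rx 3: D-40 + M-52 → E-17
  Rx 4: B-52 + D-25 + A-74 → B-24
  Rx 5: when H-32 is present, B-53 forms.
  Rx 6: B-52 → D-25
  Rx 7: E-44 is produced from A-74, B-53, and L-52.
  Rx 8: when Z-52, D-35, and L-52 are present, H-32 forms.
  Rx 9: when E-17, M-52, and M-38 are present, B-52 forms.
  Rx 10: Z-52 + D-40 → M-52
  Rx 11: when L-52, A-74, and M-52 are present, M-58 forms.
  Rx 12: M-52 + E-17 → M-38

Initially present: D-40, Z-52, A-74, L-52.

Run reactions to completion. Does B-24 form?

Z-52 and D-40 present → M-52 forms (Rx 10).
D-40 and M-52 present → E-17 forms (Rx 3).
M-52 and E-17 present → M-38 forms (Rx 12).
E-17, M-52, and M-38 present → B-52 forms (Rx 9).
B-52 present → D-25 forms (Rx 6).
B-52, D-25, and A-74 present → B-24 forms (Rx 4).

Yes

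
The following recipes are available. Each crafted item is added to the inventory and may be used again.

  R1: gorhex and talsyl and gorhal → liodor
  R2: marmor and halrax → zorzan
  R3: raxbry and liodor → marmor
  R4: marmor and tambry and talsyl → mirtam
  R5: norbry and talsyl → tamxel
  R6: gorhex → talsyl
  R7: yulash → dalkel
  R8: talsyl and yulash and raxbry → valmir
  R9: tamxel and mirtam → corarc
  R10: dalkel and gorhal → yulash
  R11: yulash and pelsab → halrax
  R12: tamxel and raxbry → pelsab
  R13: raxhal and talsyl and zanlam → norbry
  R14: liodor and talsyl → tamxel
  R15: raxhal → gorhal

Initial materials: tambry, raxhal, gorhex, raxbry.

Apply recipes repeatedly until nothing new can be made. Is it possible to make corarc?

raxhal → gorhal (R15).
Using R6, gorhex makes talsyl.
gorhex and talsyl and gorhal → liodor (R1).
liodor and talsyl → tamxel (R14).
raxbry and liodor → marmor (R3).
Using R4, marmor, tambry, and talsyl make mirtam.
Using R9, tamxel and mirtam make corarc.

Yes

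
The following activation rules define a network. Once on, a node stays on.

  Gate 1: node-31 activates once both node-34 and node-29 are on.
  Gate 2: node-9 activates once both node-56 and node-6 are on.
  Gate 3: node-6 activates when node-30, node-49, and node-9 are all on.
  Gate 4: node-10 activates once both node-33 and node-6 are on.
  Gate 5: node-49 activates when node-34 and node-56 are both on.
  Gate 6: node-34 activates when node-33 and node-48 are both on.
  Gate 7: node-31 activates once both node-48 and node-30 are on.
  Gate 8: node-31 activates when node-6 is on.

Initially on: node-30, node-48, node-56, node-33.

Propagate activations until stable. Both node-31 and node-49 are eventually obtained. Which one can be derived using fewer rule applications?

node-31: Gate 7: node-48 and node-30 on → node-31 on. [1 rule application]
node-49: node-33 and node-48 are on, so node-34 activates (Gate 6). Gate 5: node-34 and node-56 on → node-49 on. [2 rule applications]
node-31 needs fewer.

node-31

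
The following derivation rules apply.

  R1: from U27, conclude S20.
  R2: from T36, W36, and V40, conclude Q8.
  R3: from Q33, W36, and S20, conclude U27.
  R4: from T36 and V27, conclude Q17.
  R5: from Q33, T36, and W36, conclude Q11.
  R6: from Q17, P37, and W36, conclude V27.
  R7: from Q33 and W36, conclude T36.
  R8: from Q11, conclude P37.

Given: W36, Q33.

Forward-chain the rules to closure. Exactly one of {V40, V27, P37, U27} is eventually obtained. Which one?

From Q33 and W36, R7 gives T36.
From Q33, T36, and W36, R5 gives Q11.
From Q11, R8 gives P37.
U27 would need Q33, W36, and S20 (R3), but S20 is never established. No rule produces V40, and it is not given. V27 would need Q17, P37, and W36 (R6), but Q17 is never established.

P37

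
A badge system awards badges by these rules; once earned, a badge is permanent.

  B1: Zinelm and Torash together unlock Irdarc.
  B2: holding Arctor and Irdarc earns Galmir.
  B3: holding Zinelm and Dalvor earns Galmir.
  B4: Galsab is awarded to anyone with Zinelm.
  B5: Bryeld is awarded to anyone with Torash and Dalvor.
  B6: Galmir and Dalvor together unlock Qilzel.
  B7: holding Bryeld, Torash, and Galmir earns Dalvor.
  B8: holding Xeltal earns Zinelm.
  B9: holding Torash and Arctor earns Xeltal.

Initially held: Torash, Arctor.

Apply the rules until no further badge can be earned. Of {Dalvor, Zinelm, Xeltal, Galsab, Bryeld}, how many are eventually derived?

3

With Torash and Arctor, Xeltal is earned (B9).
With Xeltal, Zinelm is earned (B8).
With Zinelm, Galsab is earned (B4).
Dalvor would need Bryeld, Torash, and Galmir (B7), but Bryeld is never earned.
Zinelm: reached.
Xeltal: reached.
Galsab: reached.
Bryeld would need Torash and Dalvor (B5), but Dalvor is never earned.
Reached: Zinelm, Xeltal, and Galsab — 3 of the 5.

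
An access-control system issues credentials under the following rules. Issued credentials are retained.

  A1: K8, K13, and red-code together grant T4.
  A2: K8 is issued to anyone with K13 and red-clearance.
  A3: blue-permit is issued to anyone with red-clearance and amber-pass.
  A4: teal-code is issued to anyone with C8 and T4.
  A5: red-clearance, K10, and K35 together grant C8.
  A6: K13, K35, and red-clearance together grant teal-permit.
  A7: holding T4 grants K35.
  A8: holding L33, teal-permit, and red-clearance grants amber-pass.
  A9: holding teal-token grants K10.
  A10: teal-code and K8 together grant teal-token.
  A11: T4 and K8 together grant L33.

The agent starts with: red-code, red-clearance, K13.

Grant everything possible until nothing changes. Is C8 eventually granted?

No

C8 would need red-clearance, K10, and K35 (A5), but K10 is never granted.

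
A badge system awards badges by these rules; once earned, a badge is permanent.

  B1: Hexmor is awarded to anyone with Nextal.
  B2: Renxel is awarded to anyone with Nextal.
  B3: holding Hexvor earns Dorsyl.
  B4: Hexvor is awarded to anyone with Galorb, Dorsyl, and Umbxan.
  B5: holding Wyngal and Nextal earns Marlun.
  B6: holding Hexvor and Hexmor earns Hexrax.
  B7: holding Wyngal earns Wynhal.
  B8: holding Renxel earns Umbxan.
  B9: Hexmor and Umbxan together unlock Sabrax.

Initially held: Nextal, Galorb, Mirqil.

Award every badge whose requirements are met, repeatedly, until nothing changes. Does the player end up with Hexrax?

No

Hexrax would need Hexvor and Hexmor (B6), but Hexvor is never earned.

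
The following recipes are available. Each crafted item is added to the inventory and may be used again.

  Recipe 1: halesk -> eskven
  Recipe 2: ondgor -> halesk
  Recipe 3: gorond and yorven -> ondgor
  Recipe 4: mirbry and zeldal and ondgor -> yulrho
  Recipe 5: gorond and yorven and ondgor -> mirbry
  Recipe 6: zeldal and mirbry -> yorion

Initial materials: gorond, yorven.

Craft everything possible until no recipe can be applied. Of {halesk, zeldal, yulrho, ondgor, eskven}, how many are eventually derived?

3

gorond and yorven -> ondgor (Recipe 3).
Using Recipe 2, ondgor makes halesk.
halesk -> eskven (Recipe 1).
halesk: reached.
No rule produces zeldal, and it is not given.
yulrho would need mirbry, zeldal, and ondgor (Recipe 4), but zeldal is never obtained.
ondgor: reached.
eskven: reached.
Reached: halesk, ondgor, and eskven — 3 of the 5.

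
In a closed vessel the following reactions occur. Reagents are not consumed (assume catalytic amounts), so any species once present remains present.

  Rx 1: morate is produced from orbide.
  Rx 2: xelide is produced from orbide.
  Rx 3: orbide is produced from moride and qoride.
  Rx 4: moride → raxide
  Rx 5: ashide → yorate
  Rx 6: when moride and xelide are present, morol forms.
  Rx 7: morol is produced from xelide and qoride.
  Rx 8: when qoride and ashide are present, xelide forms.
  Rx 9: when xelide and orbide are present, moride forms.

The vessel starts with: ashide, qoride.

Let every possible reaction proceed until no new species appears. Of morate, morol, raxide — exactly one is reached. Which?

morol

qoride and ashide present → xelide forms (Rx 8).
xelide and qoride present → morol forms (Rx 7).
morate would need orbide (Rx 1), but orbide never forms. raxide would need moride (Rx 4), but moride never forms.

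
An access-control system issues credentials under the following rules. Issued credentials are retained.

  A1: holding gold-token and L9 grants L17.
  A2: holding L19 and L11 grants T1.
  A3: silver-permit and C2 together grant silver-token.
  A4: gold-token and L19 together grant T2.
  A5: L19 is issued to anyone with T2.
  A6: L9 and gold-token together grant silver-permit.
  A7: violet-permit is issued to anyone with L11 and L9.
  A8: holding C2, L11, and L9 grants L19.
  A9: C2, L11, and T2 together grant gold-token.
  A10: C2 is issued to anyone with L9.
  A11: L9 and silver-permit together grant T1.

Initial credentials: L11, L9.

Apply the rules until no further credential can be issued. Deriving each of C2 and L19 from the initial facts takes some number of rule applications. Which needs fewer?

C2

C2: Holding L9 grants C2 (A10). [1 rule application]
L19: Holding L9 grants C2 (A10). Holding C2, L11, and L9 grants L19 (A8). [2 rule applications]
C2 needs fewer.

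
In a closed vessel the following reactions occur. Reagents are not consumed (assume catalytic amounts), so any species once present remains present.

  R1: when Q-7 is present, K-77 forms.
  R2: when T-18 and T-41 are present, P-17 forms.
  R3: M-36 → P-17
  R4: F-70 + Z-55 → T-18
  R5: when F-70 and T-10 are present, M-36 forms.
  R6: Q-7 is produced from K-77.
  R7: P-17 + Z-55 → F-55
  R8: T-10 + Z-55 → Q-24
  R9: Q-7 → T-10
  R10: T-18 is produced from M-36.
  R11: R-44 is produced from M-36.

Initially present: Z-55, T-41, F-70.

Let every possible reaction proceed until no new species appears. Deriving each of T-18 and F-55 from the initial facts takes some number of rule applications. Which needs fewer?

T-18: F-70 and Z-55 present → T-18 forms (R4). [1 rule application]
F-55: F-70 and Z-55 present → T-18 forms (R4). T-18 and T-41 present → P-17 forms (R2). P-17 and Z-55 present → F-55 forms (R7). [3 rule applications]
T-18 needs fewer.

T-18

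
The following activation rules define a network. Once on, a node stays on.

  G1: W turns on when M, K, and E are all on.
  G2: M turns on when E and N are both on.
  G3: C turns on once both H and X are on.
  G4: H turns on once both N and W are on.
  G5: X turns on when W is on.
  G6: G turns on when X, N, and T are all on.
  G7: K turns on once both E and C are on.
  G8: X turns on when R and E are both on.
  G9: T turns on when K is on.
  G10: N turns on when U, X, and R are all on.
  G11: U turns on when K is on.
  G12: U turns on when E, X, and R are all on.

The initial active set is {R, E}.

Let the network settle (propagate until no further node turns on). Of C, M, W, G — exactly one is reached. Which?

M

R and E are on, so X turns on (G8).
E, X, and R are on, so U turns on (G12).
G10: U, X, and R on → N on.
G2: E and N on → M on.
C would need H and X (G3), but H never turns on. G would need X, N, and T (G6), but T never turns on. W would need M, K, and E (G1), but K never turns on.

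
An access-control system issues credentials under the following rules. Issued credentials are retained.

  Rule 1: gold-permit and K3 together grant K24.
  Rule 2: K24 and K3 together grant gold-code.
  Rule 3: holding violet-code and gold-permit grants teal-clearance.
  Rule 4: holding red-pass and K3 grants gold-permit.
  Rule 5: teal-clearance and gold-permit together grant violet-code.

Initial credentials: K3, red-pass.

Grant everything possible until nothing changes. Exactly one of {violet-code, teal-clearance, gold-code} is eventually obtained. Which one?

gold-code

Holding red-pass and K3 grants gold-permit (Rule 4).
Holding gold-permit and K3 grants K24 (Rule 1).
Holding K24 and K3 grants gold-code (Rule 2).
violet-code would need teal-clearance and gold-permit (Rule 5), but teal-clearance is never granted. teal-clearance would need violet-code and gold-permit (Rule 3), but violet-code is never granted.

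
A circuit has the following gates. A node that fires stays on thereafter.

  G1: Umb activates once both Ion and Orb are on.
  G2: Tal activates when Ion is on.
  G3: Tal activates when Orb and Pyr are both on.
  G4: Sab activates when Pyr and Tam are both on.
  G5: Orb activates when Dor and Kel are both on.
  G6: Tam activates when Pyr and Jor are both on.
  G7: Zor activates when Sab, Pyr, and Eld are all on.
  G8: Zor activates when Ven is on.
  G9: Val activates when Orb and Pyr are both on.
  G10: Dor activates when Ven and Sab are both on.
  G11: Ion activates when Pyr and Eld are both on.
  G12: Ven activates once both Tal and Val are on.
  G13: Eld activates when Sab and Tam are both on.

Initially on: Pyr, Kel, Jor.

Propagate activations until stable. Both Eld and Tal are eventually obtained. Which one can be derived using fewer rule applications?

Eld: Pyr and Jor are on, so Tam activates (G6). G4: Pyr and Tam on → Sab on. G13: Sab and Tam on → Eld on. [3 rule applications]
Tal: Pyr and Jor are on, so Tam activates (G6). G4: Pyr and Tam on → Sab on. Sab and Tam are on, so Eld activates (G13). G11: Pyr and Eld on → Ion on. G2: Ion on → Tal on. [5 rule applications]
Eld needs fewer.

Eld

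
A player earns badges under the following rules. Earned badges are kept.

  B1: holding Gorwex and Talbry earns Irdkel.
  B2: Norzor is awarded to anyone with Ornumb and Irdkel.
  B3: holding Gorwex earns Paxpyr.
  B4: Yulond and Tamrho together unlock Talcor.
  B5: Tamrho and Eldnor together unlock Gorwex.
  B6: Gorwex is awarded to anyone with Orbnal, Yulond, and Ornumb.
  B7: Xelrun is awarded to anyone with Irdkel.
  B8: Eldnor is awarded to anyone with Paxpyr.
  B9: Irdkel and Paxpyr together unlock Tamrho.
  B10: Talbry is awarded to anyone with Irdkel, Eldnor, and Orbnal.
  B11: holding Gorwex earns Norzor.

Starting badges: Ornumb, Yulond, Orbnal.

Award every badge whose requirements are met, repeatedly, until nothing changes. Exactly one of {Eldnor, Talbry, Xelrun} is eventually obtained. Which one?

With Orbnal, Yulond, and Ornumb, Gorwex is earned (B6).
With Gorwex, Paxpyr is earned (B3).
With Paxpyr, Eldnor is earned (B8).
Talbry would need Irdkel, Eldnor, and Orbnal (B10), but Irdkel is never earned. Xelrun would need Irdkel (B7), but Irdkel is never earned.

Eldnor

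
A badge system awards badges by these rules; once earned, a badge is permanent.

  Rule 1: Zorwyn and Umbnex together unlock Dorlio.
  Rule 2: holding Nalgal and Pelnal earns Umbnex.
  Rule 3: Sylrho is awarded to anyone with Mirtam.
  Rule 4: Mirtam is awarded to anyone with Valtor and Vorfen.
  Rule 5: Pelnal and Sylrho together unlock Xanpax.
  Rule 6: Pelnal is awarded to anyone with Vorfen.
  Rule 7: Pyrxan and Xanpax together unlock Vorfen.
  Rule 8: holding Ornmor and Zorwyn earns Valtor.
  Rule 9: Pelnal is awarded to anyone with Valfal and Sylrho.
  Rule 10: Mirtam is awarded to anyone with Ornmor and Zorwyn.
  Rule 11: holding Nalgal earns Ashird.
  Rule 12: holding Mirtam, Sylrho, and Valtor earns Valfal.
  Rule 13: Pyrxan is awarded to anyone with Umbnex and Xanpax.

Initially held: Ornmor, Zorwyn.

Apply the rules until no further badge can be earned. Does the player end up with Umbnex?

No

Umbnex would need Nalgal and Pelnal (Rule 2), but Nalgal is never earned.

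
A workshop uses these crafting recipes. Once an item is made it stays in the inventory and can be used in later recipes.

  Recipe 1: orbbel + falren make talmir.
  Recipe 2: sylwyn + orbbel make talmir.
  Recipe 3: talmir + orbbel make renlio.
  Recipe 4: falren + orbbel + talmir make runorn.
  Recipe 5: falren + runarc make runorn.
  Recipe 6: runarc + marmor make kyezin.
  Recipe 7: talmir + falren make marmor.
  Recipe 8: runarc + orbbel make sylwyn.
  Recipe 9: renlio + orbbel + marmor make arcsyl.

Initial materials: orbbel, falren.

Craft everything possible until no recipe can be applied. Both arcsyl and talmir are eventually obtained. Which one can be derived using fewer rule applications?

talmir: orbbel + falren → talmir (Recipe 1). [1 rule application]
arcsyl: orbbel + falren → talmir (Recipe 1). Using Recipe 7, talmir and falren make marmor. Using Recipe 3, talmir and orbbel make renlio. Using Recipe 9, renlio, orbbel, and marmor make arcsyl. [4 rule applications]
talmir needs fewer.

talmir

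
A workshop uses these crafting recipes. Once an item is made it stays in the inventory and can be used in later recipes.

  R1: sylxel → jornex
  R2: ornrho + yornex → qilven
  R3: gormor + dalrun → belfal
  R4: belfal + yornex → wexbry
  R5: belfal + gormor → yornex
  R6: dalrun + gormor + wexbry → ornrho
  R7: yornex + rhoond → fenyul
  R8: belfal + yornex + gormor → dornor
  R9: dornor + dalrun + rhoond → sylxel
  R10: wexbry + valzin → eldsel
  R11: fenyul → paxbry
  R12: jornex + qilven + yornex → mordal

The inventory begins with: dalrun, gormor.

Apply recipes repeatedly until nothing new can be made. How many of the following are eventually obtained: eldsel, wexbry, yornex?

Using R3, gormor and dalrun make belfal.
belfal + gormor → yornex (R5).
Using R4, belfal and yornex make wexbry.
eldsel would need wexbry and valzin (R10), but valzin is never obtained.
wexbry: reached.
yornex: reached.
Reached: wexbry and yornex — 2 of the 3.

2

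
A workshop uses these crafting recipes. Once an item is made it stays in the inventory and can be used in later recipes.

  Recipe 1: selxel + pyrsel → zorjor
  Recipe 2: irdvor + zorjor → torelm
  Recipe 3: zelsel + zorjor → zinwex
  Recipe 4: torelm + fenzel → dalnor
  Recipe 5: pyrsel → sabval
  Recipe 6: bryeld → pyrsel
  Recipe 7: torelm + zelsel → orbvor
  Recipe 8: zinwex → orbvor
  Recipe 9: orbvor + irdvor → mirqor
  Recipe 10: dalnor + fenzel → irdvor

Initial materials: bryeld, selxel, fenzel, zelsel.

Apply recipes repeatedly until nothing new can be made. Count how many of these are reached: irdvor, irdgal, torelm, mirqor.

0

irdvor would need dalnor and fenzel (Recipe 10), but dalnor is never obtained.
No rule produces irdgal, and it is not given.
torelm would need irdvor and zorjor (Recipe 2), but irdvor is never obtained.
mirqor would need orbvor and irdvor (Recipe 9), but irdvor is never obtained.
None of the 4 are reached.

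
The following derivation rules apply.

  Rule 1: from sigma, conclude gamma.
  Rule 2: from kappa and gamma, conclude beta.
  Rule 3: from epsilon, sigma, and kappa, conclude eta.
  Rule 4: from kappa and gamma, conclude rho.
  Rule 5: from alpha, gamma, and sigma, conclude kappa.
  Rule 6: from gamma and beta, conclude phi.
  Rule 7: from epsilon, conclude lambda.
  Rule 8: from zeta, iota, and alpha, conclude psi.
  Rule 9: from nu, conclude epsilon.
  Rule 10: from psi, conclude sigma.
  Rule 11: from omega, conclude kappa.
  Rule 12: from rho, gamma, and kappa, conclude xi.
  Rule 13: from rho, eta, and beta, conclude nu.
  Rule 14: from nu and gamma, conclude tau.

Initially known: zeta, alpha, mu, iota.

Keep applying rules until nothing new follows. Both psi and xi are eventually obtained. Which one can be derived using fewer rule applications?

psi: From zeta, iota, and alpha, Rule 8 gives psi. [1 rule application]
xi: zeta, iota, and alpha hold, so psi follows (Rule 8). psi holds, so sigma follows (Rule 10). From sigma, Rule 1 gives gamma. alpha, gamma, and sigma hold, so kappa follows (Rule 5). kappa and gamma hold, so rho follows (Rule 4). rho, gamma, and kappa hold, so xi follows (Rule 12). [6 rule applications]
psi needs fewer.

psi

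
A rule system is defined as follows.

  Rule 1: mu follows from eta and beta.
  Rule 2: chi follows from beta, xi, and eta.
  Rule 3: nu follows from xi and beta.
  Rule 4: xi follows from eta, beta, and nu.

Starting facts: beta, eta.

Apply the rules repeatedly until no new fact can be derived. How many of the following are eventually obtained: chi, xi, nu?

0

chi would need beta, xi, and eta (Rule 2), but xi is never established.
xi would need eta, beta, and nu (Rule 4), but nu is never established.
nu would need xi and beta (Rule 3), but xi is never established.
None of the 3 are reached.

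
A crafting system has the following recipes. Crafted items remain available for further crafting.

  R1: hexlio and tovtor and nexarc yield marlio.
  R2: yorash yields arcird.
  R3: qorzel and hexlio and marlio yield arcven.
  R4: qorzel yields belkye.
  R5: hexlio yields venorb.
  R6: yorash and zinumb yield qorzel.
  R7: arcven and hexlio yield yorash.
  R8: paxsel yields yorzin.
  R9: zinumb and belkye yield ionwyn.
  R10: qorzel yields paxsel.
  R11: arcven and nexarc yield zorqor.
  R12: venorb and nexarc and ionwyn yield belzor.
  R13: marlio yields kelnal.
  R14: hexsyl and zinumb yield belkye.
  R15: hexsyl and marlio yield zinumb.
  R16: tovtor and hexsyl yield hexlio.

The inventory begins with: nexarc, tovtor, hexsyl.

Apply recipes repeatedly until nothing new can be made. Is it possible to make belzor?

Using R16, tovtor and hexsyl make hexlio.
hexlio → venorb (R5).
Using R1, hexlio, tovtor, and nexarc make marlio.
Using R15, hexsyl and marlio make zinumb.
Using R14, hexsyl and zinumb make belkye.
zinumb and belkye → ionwyn (R9).
Using R12, venorb, nexarc, and ionwyn make belzor.

Yes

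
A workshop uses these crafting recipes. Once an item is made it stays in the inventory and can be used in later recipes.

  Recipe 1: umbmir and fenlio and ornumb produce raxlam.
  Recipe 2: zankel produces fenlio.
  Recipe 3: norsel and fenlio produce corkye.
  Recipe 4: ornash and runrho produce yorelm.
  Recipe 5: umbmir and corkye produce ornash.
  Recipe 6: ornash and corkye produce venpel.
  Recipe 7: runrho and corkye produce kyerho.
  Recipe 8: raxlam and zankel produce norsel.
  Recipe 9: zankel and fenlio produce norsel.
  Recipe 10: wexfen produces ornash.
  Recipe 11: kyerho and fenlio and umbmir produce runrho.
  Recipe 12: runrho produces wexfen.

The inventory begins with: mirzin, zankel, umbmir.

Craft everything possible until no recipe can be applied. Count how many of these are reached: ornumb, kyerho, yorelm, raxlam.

No rule produces ornumb, and it is not given.
kyerho would need runrho and corkye (Recipe 7), but runrho is never obtained.
yorelm would need ornash and runrho (Recipe 4), but runrho is never obtained.
raxlam would need umbmir, fenlio, and ornumb (Recipe 1), but ornumb is never obtained.
None of the 4 are reached.

0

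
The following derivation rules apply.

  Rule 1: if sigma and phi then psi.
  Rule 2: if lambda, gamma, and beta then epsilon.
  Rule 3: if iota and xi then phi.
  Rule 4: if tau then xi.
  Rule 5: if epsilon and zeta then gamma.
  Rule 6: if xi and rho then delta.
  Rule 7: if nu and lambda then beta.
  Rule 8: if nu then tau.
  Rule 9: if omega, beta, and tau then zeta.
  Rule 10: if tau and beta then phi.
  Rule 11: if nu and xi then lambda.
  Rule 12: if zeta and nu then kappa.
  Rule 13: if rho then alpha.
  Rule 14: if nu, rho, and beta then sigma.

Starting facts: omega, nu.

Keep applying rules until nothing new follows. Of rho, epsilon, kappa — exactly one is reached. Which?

nu holds, so tau follows (Rule 8).
tau holds, so xi follows (Rule 4).
From nu and xi, Rule 11 gives lambda.
From nu and lambda, Rule 7 gives beta.
omega, beta, and tau hold, so zeta follows (Rule 9).
From zeta and nu, Rule 12 gives kappa.
epsilon would need lambda, gamma, and beta (Rule 2), but gamma is never established. No rule produces rho, and it is not given.

kappa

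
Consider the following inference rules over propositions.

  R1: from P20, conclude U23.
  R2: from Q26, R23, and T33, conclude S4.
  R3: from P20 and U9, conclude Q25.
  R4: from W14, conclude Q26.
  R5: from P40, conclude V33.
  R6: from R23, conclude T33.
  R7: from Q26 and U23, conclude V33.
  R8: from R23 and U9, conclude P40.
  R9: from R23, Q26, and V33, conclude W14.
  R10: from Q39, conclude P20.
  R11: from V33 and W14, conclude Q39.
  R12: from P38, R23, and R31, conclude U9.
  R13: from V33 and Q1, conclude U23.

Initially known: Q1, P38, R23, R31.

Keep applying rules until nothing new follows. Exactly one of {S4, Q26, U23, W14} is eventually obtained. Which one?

U23

P38, R23, and R31 hold, so U9 follows (R12).
From R23 and U9, R8 gives P40.
From P40, R5 gives V33.
From V33 and Q1, R13 gives U23.
S4 would need Q26, R23, and T33 (R2), but Q26 is never established. Q26 would need W14 (R4), but W14 is never established. W14 would need R23, Q26, and V33 (R9), but Q26 is never established.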